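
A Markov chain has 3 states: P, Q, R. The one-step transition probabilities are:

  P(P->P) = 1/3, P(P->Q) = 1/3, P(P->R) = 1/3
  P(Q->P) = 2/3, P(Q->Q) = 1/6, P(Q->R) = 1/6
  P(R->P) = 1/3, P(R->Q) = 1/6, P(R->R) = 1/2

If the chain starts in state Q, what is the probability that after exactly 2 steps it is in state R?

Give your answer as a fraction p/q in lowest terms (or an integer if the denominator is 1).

Computing P^2 by repeated multiplication:
P^1 =
  P: [1/3, 1/3, 1/3]
  Q: [2/3, 1/6, 1/6]
  R: [1/3, 1/6, 1/2]
P^2 =
  P: [4/9, 2/9, 1/3]
  Q: [7/18, 5/18, 1/3]
  R: [7/18, 2/9, 7/18]

(P^2)[Q -> R] = 1/3

Answer: 1/3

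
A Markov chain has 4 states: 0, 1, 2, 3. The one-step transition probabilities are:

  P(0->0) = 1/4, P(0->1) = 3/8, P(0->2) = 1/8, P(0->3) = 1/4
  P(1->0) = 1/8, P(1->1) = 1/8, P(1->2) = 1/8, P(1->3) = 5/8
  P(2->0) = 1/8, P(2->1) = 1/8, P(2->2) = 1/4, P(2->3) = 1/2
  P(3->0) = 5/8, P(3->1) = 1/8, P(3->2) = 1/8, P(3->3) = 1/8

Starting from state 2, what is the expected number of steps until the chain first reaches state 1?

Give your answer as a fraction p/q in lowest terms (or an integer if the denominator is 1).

Let h_i = expected steps to first reach 1 from state i.
Boundary: h_1 = 0.
First-step equations for the other states:
  h_0 = 1 + 1/4*h_0 + 3/8*h_1 + 1/8*h_2 + 1/4*h_3
  h_2 = 1 + 1/8*h_0 + 1/8*h_1 + 1/4*h_2 + 1/2*h_3
  h_3 = 1 + 5/8*h_0 + 1/8*h_1 + 1/8*h_2 + 1/8*h_3

Substituting h_1 = 0 and rearranging gives the linear system (I - Q) h = 1:
  [3/4, -1/8, -1/4] . (h_0, h_2, h_3) = 1
  [-1/8, 3/4, -1/2] . (h_0, h_2, h_3) = 1
  [-5/8, -1/8, 7/8] . (h_0, h_2, h_3) = 1

Solving yields:
  h_0 = 504/139
  h_2 = 680/139
  h_3 = 616/139

Starting state is 2, so the expected hitting time is h_2 = 680/139.

Answer: 680/139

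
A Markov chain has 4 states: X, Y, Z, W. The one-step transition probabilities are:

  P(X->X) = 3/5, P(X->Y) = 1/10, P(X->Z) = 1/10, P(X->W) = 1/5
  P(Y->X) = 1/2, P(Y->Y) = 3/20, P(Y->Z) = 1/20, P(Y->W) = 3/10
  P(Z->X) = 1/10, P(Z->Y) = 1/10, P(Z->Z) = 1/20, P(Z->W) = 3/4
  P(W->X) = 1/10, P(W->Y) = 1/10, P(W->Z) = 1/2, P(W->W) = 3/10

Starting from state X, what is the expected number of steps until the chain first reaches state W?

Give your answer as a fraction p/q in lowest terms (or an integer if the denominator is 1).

Answer: 665/173

Derivation:
Let h_i = expected steps to first reach W from state i.
Boundary: h_W = 0.
First-step equations for the other states:
  h_X = 1 + 3/5*h_X + 1/10*h_Y + 1/10*h_Z + 1/5*h_W
  h_Y = 1 + 1/2*h_X + 3/20*h_Y + 1/20*h_Z + 3/10*h_W
  h_Z = 1 + 1/10*h_X + 1/10*h_Y + 1/20*h_Z + 3/4*h_W

Substituting h_W = 0 and rearranging gives the linear system (I - Q) h = 1:
  [2/5, -1/10, -1/10] . (h_X, h_Y, h_Z) = 1
  [-1/2, 17/20, -1/20] . (h_X, h_Y, h_Z) = 1
  [-1/10, -1/10, 19/20] . (h_X, h_Y, h_Z) = 1

Solving yields:
  h_X = 665/173
  h_Y = 1840/519
  h_Z = 950/519

Starting state is X, so the expected hitting time is h_X = 665/173.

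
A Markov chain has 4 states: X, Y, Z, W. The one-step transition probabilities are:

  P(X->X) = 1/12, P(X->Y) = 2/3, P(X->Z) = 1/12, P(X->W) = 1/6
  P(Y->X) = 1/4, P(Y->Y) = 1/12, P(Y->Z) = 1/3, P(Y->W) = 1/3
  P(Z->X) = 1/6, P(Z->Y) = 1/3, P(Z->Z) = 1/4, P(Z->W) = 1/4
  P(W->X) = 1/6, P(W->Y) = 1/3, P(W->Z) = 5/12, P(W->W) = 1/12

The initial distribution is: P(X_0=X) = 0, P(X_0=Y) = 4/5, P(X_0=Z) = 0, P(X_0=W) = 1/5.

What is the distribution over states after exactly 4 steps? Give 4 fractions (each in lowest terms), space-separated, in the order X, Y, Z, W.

Answer: 9101/51840 2087/6480 733/2592 11383/51840

Derivation:
Propagating the distribution step by step (d_{t+1} = d_t * P):
d_0 = (X=0, Y=4/5, Z=0, W=1/5)
  d_1[X] = 0*1/12 + 4/5*1/4 + 0*1/6 + 1/5*1/6 = 7/30
  d_1[Y] = 0*2/3 + 4/5*1/12 + 0*1/3 + 1/5*1/3 = 2/15
  d_1[Z] = 0*1/12 + 4/5*1/3 + 0*1/4 + 1/5*5/12 = 7/20
  d_1[W] = 0*1/6 + 4/5*1/3 + 0*1/4 + 1/5*1/12 = 17/60
d_1 = (X=7/30, Y=2/15, Z=7/20, W=17/60)
  d_2[X] = 7/30*1/12 + 2/15*1/4 + 7/20*1/6 + 17/60*1/6 = 19/120
  d_2[Y] = 7/30*2/3 + 2/15*1/12 + 7/20*1/3 + 17/60*1/3 = 17/45
  d_2[Z] = 7/30*1/12 + 2/15*1/3 + 7/20*1/4 + 17/60*5/12 = 97/360
  d_2[W] = 7/30*1/6 + 2/15*1/3 + 7/20*1/4 + 17/60*1/12 = 7/36
d_2 = (X=19/120, Y=17/45, Z=97/360, W=7/36)
  d_3[X] = 19/120*1/12 + 17/45*1/4 + 97/360*1/6 + 7/36*1/6 = 799/4320
  d_3[Y] = 19/120*2/3 + 17/45*1/12 + 97/360*1/3 + 7/36*1/3 = 7/24
  d_3[Z] = 19/120*1/12 + 17/45*1/3 + 97/360*1/4 + 7/36*5/12 = 23/80
  d_3[W] = 19/120*1/6 + 17/45*1/3 + 97/360*1/4 + 7/36*1/12 = 1019/4320
d_3 = (X=799/4320, Y=7/24, Z=23/80, W=1019/4320)
  d_4[X] = 799/4320*1/12 + 7/24*1/4 + 23/80*1/6 + 1019/4320*1/6 = 9101/51840
  d_4[Y] = 799/4320*2/3 + 7/24*1/12 + 23/80*1/3 + 1019/4320*1/3 = 2087/6480
  d_4[Z] = 799/4320*1/12 + 7/24*1/3 + 23/80*1/4 + 1019/4320*5/12 = 733/2592
  d_4[W] = 799/4320*1/6 + 7/24*1/3 + 23/80*1/4 + 1019/4320*1/12 = 11383/51840
d_4 = (X=9101/51840, Y=2087/6480, Z=733/2592, W=11383/51840)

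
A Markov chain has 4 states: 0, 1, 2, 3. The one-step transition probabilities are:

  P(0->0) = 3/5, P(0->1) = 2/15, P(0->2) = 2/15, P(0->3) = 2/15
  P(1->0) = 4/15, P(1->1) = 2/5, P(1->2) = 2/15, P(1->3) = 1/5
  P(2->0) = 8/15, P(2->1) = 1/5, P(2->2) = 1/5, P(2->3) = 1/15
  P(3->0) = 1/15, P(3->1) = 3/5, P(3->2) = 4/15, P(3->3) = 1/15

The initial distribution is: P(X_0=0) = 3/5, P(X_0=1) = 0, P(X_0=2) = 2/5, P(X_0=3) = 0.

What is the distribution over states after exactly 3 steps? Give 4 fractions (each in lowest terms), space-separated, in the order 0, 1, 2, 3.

Propagating the distribution step by step (d_{t+1} = d_t * P):
d_0 = (0=3/5, 1=0, 2=2/5, 3=0)
  d_1[0] = 3/5*3/5 + 0*4/15 + 2/5*8/15 + 0*1/15 = 43/75
  d_1[1] = 3/5*2/15 + 0*2/5 + 2/5*1/5 + 0*3/5 = 4/25
  d_1[2] = 3/5*2/15 + 0*2/15 + 2/5*1/5 + 0*4/15 = 4/25
  d_1[3] = 3/5*2/15 + 0*1/5 + 2/5*1/15 + 0*1/15 = 8/75
d_1 = (0=43/75, 1=4/25, 2=4/25, 3=8/75)
  d_2[0] = 43/75*3/5 + 4/25*4/15 + 4/25*8/15 + 8/75*1/15 = 539/1125
  d_2[1] = 43/75*2/15 + 4/25*2/5 + 4/25*1/5 + 8/75*3/5 = 266/1125
  d_2[2] = 43/75*2/15 + 4/25*2/15 + 4/25*1/5 + 8/75*4/15 = 178/1125
  d_2[3] = 43/75*2/15 + 4/25*1/5 + 4/25*1/15 + 8/75*1/15 = 142/1125
d_2 = (0=539/1125, 1=266/1125, 2=178/1125, 3=142/1125)
  d_3[0] = 539/1125*3/5 + 266/1125*4/15 + 178/1125*8/15 + 142/1125*1/15 = 7481/16875
  d_3[1] = 539/1125*2/15 + 266/1125*2/5 + 178/1125*1/5 + 142/1125*3/5 = 4486/16875
  d_3[2] = 539/1125*2/15 + 266/1125*2/15 + 178/1125*1/5 + 142/1125*4/15 = 904/5625
  d_3[3] = 539/1125*2/15 + 266/1125*1/5 + 178/1125*1/15 + 142/1125*1/15 = 244/1875
d_3 = (0=7481/16875, 1=4486/16875, 2=904/5625, 3=244/1875)

Answer: 7481/16875 4486/16875 904/5625 244/1875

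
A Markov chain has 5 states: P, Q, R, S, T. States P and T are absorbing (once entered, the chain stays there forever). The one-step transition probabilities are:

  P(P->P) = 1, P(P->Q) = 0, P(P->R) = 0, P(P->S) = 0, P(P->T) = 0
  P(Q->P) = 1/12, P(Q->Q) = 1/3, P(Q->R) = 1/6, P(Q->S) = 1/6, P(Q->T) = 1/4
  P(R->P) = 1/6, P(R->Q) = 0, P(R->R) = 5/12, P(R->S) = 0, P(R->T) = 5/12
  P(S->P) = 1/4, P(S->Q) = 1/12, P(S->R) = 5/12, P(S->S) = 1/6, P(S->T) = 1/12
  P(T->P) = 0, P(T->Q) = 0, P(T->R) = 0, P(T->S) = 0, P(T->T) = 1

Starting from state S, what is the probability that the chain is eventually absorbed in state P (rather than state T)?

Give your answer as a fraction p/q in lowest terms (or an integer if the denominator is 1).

Let a_i = P(absorbed in P | start in state i).
Boundary conditions: a_P = 1, a_T = 0.
For each transient state i, a_i = sum_j P(i->j) * a_j:
  a_Q = 1/12*a_P + 1/3*a_Q + 1/6*a_R + 1/6*a_S + 1/4*a_T
  a_R = 1/6*a_P + 0*a_Q + 5/12*a_R + 0*a_S + 5/12*a_T
  a_S = 1/4*a_P + 1/12*a_Q + 5/12*a_R + 1/6*a_S + 1/12*a_T

Substituting a_P = 1 and a_T = 0, rearrange to (I - Q) a = r where r[i] = P(i -> P):
  [2/3, -1/6, -1/6] . (a_Q, a_R, a_S) = 1/12
  [0, 7/12, 0] . (a_Q, a_R, a_S) = 1/6
  [-1/12, -5/12, 5/6] . (a_Q, a_R, a_S) = 1/4

Solving yields:
  a_Q = 86/273
  a_R = 2/7
  a_S = 37/78

Starting state is S, so the absorption probability is a_S = 37/78.

Answer: 37/78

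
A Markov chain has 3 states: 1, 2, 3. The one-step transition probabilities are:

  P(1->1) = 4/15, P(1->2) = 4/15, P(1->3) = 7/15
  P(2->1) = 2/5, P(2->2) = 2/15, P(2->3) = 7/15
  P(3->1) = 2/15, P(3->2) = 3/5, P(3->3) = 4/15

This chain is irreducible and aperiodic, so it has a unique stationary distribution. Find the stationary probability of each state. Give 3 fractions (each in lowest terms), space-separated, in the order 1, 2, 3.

The stationary distribution satisfies pi = pi * P, i.e.:
  pi_1 = 4/15*pi_1 + 2/5*pi_2 + 2/15*pi_3
  pi_2 = 4/15*pi_1 + 2/15*pi_2 + 3/5*pi_3
  pi_3 = 7/15*pi_1 + 7/15*pi_2 + 4/15*pi_3
with normalization: pi_1 + pi_2 + pi_3 = 1.

Using the first 2 balance equations plus normalization, the linear system A*pi = b is:
  [-11/15, 2/5, 2/15] . pi = 0
  [4/15, -13/15, 3/5] . pi = 0
  [1, 1, 1] . pi = 1

Solving yields:
  pi_1 = 40/153
  pi_2 = 107/306
  pi_3 = 7/18

Verification (pi * P):
  40/153*4/15 + 107/306*2/5 + 7/18*2/15 = 40/153 = pi_1  (ok)
  40/153*4/15 + 107/306*2/15 + 7/18*3/5 = 107/306 = pi_2  (ok)
  40/153*7/15 + 107/306*7/15 + 7/18*4/15 = 7/18 = pi_3  (ok)

Answer: 40/153 107/306 7/18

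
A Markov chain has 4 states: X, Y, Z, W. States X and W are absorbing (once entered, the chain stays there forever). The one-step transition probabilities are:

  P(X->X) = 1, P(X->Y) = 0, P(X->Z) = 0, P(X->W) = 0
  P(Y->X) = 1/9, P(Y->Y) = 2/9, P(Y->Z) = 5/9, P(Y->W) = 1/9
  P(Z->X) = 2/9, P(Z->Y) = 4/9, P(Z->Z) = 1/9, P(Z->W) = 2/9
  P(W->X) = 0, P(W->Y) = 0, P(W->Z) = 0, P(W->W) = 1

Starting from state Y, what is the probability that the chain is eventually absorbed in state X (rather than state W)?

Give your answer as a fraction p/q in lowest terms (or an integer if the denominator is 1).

Let a_i = P(absorbed in X | start in state i).
Boundary conditions: a_X = 1, a_W = 0.
For each transient state i, a_i = sum_j P(i->j) * a_j:
  a_Y = 1/9*a_X + 2/9*a_Y + 5/9*a_Z + 1/9*a_W
  a_Z = 2/9*a_X + 4/9*a_Y + 1/9*a_Z + 2/9*a_W

Substituting a_X = 1 and a_W = 0, rearrange to (I - Q) a = r where r[i] = P(i -> X):
  [7/9, -5/9] . (a_Y, a_Z) = 1/9
  [-4/9, 8/9] . (a_Y, a_Z) = 2/9

Solving yields:
  a_Y = 1/2
  a_Z = 1/2

Starting state is Y, so the absorption probability is a_Y = 1/2.

Answer: 1/2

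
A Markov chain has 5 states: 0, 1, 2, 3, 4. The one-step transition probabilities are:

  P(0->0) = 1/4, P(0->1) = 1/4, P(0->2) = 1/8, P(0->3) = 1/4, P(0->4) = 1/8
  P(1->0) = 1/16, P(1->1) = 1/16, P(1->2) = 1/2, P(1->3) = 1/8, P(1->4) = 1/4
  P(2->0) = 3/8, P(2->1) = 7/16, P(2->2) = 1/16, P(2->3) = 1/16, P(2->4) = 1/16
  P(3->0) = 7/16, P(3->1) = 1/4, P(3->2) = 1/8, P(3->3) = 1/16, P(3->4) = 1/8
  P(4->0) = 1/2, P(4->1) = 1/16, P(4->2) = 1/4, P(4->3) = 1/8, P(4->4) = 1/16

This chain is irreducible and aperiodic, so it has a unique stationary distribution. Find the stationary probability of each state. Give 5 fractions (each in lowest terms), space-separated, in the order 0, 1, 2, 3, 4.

Answer: 9849/33535 394/1765 374/1765 4686/33535 232/1765

Derivation:
The stationary distribution satisfies pi = pi * P, i.e.:
  pi_0 = 1/4*pi_0 + 1/16*pi_1 + 3/8*pi_2 + 7/16*pi_3 + 1/2*pi_4
  pi_1 = 1/4*pi_0 + 1/16*pi_1 + 7/16*pi_2 + 1/4*pi_3 + 1/16*pi_4
  pi_2 = 1/8*pi_0 + 1/2*pi_1 + 1/16*pi_2 + 1/8*pi_3 + 1/4*pi_4
  pi_3 = 1/4*pi_0 + 1/8*pi_1 + 1/16*pi_2 + 1/16*pi_3 + 1/8*pi_4
  pi_4 = 1/8*pi_0 + 1/4*pi_1 + 1/16*pi_2 + 1/8*pi_3 + 1/16*pi_4
with normalization: pi_0 + pi_1 + pi_2 + pi_3 + pi_4 = 1.

Using the first 4 balance equations plus normalization, the linear system A*pi = b is:
  [-3/4, 1/16, 3/8, 7/16, 1/2] . pi = 0
  [1/4, -15/16, 7/16, 1/4, 1/16] . pi = 0
  [1/8, 1/2, -15/16, 1/8, 1/4] . pi = 0
  [1/4, 1/8, 1/16, -15/16, 1/8] . pi = 0
  [1, 1, 1, 1, 1] . pi = 1

Solving yields:
  pi_0 = 9849/33535
  pi_1 = 394/1765
  pi_2 = 374/1765
  pi_3 = 4686/33535
  pi_4 = 232/1765

Verification (pi * P):
  9849/33535*1/4 + 394/1765*1/16 + 374/1765*3/8 + 4686/33535*7/16 + 232/1765*1/2 = 9849/33535 = pi_0  (ok)
  9849/33535*1/4 + 394/1765*1/16 + 374/1765*7/16 + 4686/33535*1/4 + 232/1765*1/16 = 394/1765 = pi_1  (ok)
  9849/33535*1/8 + 394/1765*1/2 + 374/1765*1/16 + 4686/33535*1/8 + 232/1765*1/4 = 374/1765 = pi_2  (ok)
  9849/33535*1/4 + 394/1765*1/8 + 374/1765*1/16 + 4686/33535*1/16 + 232/1765*1/8 = 4686/33535 = pi_3  (ok)
  9849/33535*1/8 + 394/1765*1/4 + 374/1765*1/16 + 4686/33535*1/8 + 232/1765*1/16 = 232/1765 = pi_4  (ok)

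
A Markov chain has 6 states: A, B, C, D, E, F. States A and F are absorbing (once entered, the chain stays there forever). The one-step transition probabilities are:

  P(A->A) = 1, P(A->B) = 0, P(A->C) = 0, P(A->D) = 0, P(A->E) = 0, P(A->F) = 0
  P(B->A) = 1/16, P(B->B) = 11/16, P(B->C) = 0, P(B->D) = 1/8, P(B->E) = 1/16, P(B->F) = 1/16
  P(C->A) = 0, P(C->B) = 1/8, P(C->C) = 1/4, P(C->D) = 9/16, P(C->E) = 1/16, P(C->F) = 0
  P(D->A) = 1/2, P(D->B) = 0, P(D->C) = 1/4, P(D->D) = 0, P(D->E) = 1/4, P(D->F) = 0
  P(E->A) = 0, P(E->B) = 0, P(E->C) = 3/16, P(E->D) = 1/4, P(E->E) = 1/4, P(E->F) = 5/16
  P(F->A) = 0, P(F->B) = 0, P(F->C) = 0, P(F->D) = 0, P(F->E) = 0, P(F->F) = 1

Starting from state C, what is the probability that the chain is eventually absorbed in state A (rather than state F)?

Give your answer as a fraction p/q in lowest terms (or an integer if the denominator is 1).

Let a_i = P(absorbed in A | start in state i).
Boundary conditions: a_A = 1, a_F = 0.
For each transient state i, a_i = sum_j P(i->j) * a_j:
  a_B = 1/16*a_A + 11/16*a_B + 0*a_C + 1/8*a_D + 1/16*a_E + 1/16*a_F
  a_C = 0*a_A + 1/8*a_B + 1/4*a_C + 9/16*a_D + 1/16*a_E + 0*a_F
  a_D = 1/2*a_A + 0*a_B + 1/4*a_C + 0*a_D + 1/4*a_E + 0*a_F
  a_E = 0*a_A + 0*a_B + 3/16*a_C + 1/4*a_D + 1/4*a_E + 5/16*a_F

Substituting a_A = 1 and a_F = 0, rearrange to (I - Q) a = r where r[i] = P(i -> A):
  [5/16, 0, -1/8, -1/16] . (a_B, a_C, a_D, a_E) = 1/16
  [-1/8, 3/4, -9/16, -1/16] . (a_B, a_C, a_D, a_E) = 0
  [0, -1/4, 1, -1/4] . (a_B, a_C, a_D, a_E) = 1/2
  [0, -3/16, -1/4, 3/4] . (a_B, a_C, a_D, a_E) = 0

Solving yields:
  a_B = 1091/1793
  a_C = 120/163
  a_D = 1428/1793
  a_E = 806/1793

Starting state is C, so the absorption probability is a_C = 120/163.

Answer: 120/163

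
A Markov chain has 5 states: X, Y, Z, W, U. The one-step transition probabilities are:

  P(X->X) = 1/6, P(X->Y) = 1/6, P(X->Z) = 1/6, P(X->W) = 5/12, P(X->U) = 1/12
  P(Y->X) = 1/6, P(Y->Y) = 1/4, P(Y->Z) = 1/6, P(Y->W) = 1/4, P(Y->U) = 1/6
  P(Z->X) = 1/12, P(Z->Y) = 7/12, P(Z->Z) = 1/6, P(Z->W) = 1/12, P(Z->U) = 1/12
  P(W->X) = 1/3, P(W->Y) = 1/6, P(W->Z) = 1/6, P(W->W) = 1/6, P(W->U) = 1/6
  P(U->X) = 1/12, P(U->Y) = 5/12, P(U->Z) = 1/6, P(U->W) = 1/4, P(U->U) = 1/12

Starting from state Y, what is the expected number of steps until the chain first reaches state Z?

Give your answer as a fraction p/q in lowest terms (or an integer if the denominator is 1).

Let h_i = expected steps to first reach Z from state i.
Boundary: h_Z = 0.
First-step equations for the other states:
  h_X = 1 + 1/6*h_X + 1/6*h_Y + 1/6*h_Z + 5/12*h_W + 1/12*h_U
  h_Y = 1 + 1/6*h_X + 1/4*h_Y + 1/6*h_Z + 1/4*h_W + 1/6*h_U
  h_W = 1 + 1/3*h_X + 1/6*h_Y + 1/6*h_Z + 1/6*h_W + 1/6*h_U
  h_U = 1 + 1/12*h_X + 5/12*h_Y + 1/6*h_Z + 1/4*h_W + 1/12*h_U

Substituting h_Z = 0 and rearranging gives the linear system (I - Q) h = 1:
  [5/6, -1/6, -5/12, -1/12] . (h_X, h_Y, h_W, h_U) = 1
  [-1/6, 3/4, -1/4, -1/6] . (h_X, h_Y, h_W, h_U) = 1
  [-1/3, -1/6, 5/6, -1/6] . (h_X, h_Y, h_W, h_U) = 1
  [-1/12, -5/12, -1/4, 11/12] . (h_X, h_Y, h_W, h_U) = 1

Solving yields:
  h_X = 6
  h_Y = 6
  h_W = 6
  h_U = 6

Starting state is Y, so the expected hitting time is h_Y = 6.

Answer: 6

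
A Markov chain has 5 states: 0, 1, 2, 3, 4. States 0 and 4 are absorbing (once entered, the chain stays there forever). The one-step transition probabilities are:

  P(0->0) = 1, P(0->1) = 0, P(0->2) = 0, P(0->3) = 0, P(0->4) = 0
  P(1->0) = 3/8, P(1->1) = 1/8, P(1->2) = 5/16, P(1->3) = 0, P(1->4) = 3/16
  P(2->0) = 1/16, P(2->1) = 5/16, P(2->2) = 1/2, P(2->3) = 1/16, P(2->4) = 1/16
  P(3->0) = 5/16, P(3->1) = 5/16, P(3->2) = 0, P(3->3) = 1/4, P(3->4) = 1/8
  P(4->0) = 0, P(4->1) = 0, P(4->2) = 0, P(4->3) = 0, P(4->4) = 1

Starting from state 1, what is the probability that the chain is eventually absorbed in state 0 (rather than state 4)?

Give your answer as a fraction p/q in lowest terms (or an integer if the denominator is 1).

Answer: 661/1019

Derivation:
Let a_i = P(absorbed in 0 | start in state i).
Boundary conditions: a_0 = 1, a_4 = 0.
For each transient state i, a_i = sum_j P(i->j) * a_j:
  a_1 = 3/8*a_0 + 1/8*a_1 + 5/16*a_2 + 0*a_3 + 3/16*a_4
  a_2 = 1/16*a_0 + 5/16*a_1 + 1/2*a_2 + 1/16*a_3 + 1/16*a_4
  a_3 = 5/16*a_0 + 5/16*a_1 + 0*a_2 + 1/4*a_3 + 1/8*a_4

Substituting a_0 = 1 and a_4 = 0, rearrange to (I - Q) a = r where r[i] = P(i -> 0):
  [7/8, -5/16, 0] . (a_1, a_2, a_3) = 3/8
  [-5/16, 1/2, -1/16] . (a_1, a_2, a_3) = 1/16
  [-5/16, 0, 3/4] . (a_1, a_2, a_3) = 5/16

Solving yields:
  a_1 = 661/1019
  a_2 = 628/1019
  a_3 = 700/1019

Starting state is 1, so the absorption probability is a_1 = 661/1019.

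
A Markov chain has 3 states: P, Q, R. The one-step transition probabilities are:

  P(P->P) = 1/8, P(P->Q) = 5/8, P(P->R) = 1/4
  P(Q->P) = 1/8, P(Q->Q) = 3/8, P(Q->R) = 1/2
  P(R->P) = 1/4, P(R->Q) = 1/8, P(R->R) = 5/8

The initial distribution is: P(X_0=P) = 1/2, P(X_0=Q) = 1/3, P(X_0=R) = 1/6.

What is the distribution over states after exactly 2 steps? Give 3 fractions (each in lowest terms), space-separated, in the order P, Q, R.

Answer: 67/384 5/16 197/384

Derivation:
Propagating the distribution step by step (d_{t+1} = d_t * P):
d_0 = (P=1/2, Q=1/3, R=1/6)
  d_1[P] = 1/2*1/8 + 1/3*1/8 + 1/6*1/4 = 7/48
  d_1[Q] = 1/2*5/8 + 1/3*3/8 + 1/6*1/8 = 11/24
  d_1[R] = 1/2*1/4 + 1/3*1/2 + 1/6*5/8 = 19/48
d_1 = (P=7/48, Q=11/24, R=19/48)
  d_2[P] = 7/48*1/8 + 11/24*1/8 + 19/48*1/4 = 67/384
  d_2[Q] = 7/48*5/8 + 11/24*3/8 + 19/48*1/8 = 5/16
  d_2[R] = 7/48*1/4 + 11/24*1/2 + 19/48*5/8 = 197/384
d_2 = (P=67/384, Q=5/16, R=197/384)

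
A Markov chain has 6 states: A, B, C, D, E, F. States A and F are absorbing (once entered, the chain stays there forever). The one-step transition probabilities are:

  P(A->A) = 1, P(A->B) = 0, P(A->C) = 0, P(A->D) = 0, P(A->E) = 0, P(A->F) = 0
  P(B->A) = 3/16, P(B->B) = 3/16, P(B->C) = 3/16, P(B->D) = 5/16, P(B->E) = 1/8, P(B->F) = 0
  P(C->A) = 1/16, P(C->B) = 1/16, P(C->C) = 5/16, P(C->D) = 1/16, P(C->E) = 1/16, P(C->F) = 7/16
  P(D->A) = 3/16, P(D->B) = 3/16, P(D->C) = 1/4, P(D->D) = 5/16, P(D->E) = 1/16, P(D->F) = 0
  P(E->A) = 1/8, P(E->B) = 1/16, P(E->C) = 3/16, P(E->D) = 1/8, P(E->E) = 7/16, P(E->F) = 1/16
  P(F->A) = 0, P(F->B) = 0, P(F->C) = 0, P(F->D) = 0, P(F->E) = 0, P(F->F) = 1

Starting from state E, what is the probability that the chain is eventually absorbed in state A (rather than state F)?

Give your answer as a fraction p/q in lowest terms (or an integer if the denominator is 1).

Answer: 5022/10229

Derivation:
Let a_i = P(absorbed in A | start in state i).
Boundary conditions: a_A = 1, a_F = 0.
For each transient state i, a_i = sum_j P(i->j) * a_j:
  a_B = 3/16*a_A + 3/16*a_B + 3/16*a_C + 5/16*a_D + 1/8*a_E + 0*a_F
  a_C = 1/16*a_A + 1/16*a_B + 5/16*a_C + 1/16*a_D + 1/16*a_E + 7/16*a_F
  a_D = 3/16*a_A + 3/16*a_B + 1/4*a_C + 5/16*a_D + 1/16*a_E + 0*a_F
  a_E = 1/8*a_A + 1/16*a_B + 3/16*a_C + 1/8*a_D + 7/16*a_E + 1/16*a_F

Substituting a_A = 1 and a_F = 0, rearrange to (I - Q) a = r where r[i] = P(i -> A):
  [13/16, -3/16, -5/16, -1/8] . (a_B, a_C, a_D, a_E) = 3/16
  [-1/16, 11/16, -1/16, -1/16] . (a_B, a_C, a_D, a_E) = 1/16
  [-3/16, -1/4, 11/16, -1/16] . (a_B, a_C, a_D, a_E) = 3/16
  [-1/16, -3/16, -1/8, 9/16] . (a_B, a_C, a_D, a_E) = 1/8

Solving yields:
  a_B = 5908/10229
  a_C = 2446/10229
  a_D = 5747/10229
  a_E = 5022/10229

Starting state is E, so the absorption probability is a_E = 5022/10229.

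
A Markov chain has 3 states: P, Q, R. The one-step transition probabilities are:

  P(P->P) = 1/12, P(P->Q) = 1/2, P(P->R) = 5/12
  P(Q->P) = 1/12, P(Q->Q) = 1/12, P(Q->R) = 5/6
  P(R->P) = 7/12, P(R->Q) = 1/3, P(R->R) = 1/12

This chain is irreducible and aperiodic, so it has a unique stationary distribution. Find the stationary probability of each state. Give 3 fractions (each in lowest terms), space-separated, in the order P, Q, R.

Answer: 27/94 43/141 115/282

Derivation:
The stationary distribution satisfies pi = pi * P, i.e.:
  pi_P = 1/12*pi_P + 1/12*pi_Q + 7/12*pi_R
  pi_Q = 1/2*pi_P + 1/12*pi_Q + 1/3*pi_R
  pi_R = 5/12*pi_P + 5/6*pi_Q + 1/12*pi_R
with normalization: pi_P + pi_Q + pi_R = 1.

Using the first 2 balance equations plus normalization, the linear system A*pi = b is:
  [-11/12, 1/12, 7/12] . pi = 0
  [1/2, -11/12, 1/3] . pi = 0
  [1, 1, 1] . pi = 1

Solving yields:
  pi_P = 27/94
  pi_Q = 43/141
  pi_R = 115/282

Verification (pi * P):
  27/94*1/12 + 43/141*1/12 + 115/282*7/12 = 27/94 = pi_P  (ok)
  27/94*1/2 + 43/141*1/12 + 115/282*1/3 = 43/141 = pi_Q  (ok)
  27/94*5/12 + 43/141*5/6 + 115/282*1/12 = 115/282 = pi_R  (ok)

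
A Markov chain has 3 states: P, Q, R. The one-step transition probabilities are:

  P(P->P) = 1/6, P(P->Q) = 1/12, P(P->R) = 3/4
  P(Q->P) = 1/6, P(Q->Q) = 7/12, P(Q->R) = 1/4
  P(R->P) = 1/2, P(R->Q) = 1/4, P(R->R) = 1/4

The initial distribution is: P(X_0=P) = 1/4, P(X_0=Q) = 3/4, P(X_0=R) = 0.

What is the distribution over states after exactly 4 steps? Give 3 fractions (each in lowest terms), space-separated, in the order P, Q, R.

Answer: 43/144 5/16 7/18

Derivation:
Propagating the distribution step by step (d_{t+1} = d_t * P):
d_0 = (P=1/4, Q=3/4, R=0)
  d_1[P] = 1/4*1/6 + 3/4*1/6 + 0*1/2 = 1/6
  d_1[Q] = 1/4*1/12 + 3/4*7/12 + 0*1/4 = 11/24
  d_1[R] = 1/4*3/4 + 3/4*1/4 + 0*1/4 = 3/8
d_1 = (P=1/6, Q=11/24, R=3/8)
  d_2[P] = 1/6*1/6 + 11/24*1/6 + 3/8*1/2 = 7/24
  d_2[Q] = 1/6*1/12 + 11/24*7/12 + 3/8*1/4 = 3/8
  d_2[R] = 1/6*3/4 + 11/24*1/4 + 3/8*1/4 = 1/3
d_2 = (P=7/24, Q=3/8, R=1/3)
  d_3[P] = 7/24*1/6 + 3/8*1/6 + 1/3*1/2 = 5/18
  d_3[Q] = 7/24*1/12 + 3/8*7/12 + 1/3*1/4 = 47/144
  d_3[R] = 7/24*3/4 + 3/8*1/4 + 1/3*1/4 = 19/48
d_3 = (P=5/18, Q=47/144, R=19/48)
  d_4[P] = 5/18*1/6 + 47/144*1/6 + 19/48*1/2 = 43/144
  d_4[Q] = 5/18*1/12 + 47/144*7/12 + 19/48*1/4 = 5/16
  d_4[R] = 5/18*3/4 + 47/144*1/4 + 19/48*1/4 = 7/18
d_4 = (P=43/144, Q=5/16, R=7/18)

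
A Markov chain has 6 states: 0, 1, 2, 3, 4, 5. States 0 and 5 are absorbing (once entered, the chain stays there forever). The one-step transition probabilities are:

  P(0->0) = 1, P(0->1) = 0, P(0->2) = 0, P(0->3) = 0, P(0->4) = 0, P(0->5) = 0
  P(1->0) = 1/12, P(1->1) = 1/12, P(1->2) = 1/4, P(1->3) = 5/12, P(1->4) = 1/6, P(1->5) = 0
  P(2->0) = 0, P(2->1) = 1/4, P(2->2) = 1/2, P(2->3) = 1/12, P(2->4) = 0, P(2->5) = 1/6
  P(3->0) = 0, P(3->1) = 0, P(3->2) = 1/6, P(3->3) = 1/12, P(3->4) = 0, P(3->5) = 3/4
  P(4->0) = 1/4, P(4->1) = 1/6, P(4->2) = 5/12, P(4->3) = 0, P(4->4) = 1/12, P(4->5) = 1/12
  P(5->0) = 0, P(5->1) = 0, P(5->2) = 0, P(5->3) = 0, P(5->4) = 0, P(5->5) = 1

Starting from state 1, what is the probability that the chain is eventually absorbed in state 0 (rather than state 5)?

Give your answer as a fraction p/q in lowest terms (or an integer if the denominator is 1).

Answer: 1088/5739

Derivation:
Let a_i = P(absorbed in 0 | start in state i).
Boundary conditions: a_0 = 1, a_5 = 0.
For each transient state i, a_i = sum_j P(i->j) * a_j:
  a_1 = 1/12*a_0 + 1/12*a_1 + 1/4*a_2 + 5/12*a_3 + 1/6*a_4 + 0*a_5
  a_2 = 0*a_0 + 1/4*a_1 + 1/2*a_2 + 1/12*a_3 + 0*a_4 + 1/6*a_5
  a_3 = 0*a_0 + 0*a_1 + 1/6*a_2 + 1/12*a_3 + 0*a_4 + 3/4*a_5
  a_4 = 1/4*a_0 + 1/6*a_1 + 5/12*a_2 + 0*a_3 + 1/12*a_4 + 1/12*a_5

Substituting a_0 = 1 and a_5 = 0, rearrange to (I - Q) a = r where r[i] = P(i -> 0):
  [11/12, -1/4, -5/12, -1/6] . (a_1, a_2, a_3, a_4) = 1/12
  [-1/4, 1/2, -1/12, 0] . (a_1, a_2, a_3, a_4) = 0
  [0, -1/6, 11/12, 0] . (a_1, a_2, a_3, a_4) = 0
  [-1/6, -5/12, 0, 11/12] . (a_1, a_2, a_3, a_4) = 1/4

Solving yields:
  a_1 = 1088/5739
  a_2 = 187/1913
  a_3 = 34/1913
  a_4 = 2018/5739

Starting state is 1, so the absorption probability is a_1 = 1088/5739.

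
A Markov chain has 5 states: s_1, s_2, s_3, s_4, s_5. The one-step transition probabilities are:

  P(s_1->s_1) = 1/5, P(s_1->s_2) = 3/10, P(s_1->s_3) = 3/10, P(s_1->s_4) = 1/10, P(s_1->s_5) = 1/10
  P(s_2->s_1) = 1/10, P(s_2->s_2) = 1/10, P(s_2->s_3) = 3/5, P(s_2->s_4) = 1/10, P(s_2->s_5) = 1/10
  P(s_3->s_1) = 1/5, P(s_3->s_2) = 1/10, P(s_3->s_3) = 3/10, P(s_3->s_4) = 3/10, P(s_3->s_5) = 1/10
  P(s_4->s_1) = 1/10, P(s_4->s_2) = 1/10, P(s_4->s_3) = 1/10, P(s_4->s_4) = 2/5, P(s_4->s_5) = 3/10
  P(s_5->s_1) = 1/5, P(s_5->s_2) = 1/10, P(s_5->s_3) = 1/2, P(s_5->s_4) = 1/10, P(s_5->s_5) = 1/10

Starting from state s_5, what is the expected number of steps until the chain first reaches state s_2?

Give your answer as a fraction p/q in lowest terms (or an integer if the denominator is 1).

Answer: 229/31

Derivation:
Let h_i = expected steps to first reach s_2 from state i.
Boundary: h_s_2 = 0.
First-step equations for the other states:
  h_s_1 = 1 + 1/5*h_s_1 + 3/10*h_s_2 + 3/10*h_s_3 + 1/10*h_s_4 + 1/10*h_s_5
  h_s_3 = 1 + 1/5*h_s_1 + 1/10*h_s_2 + 3/10*h_s_3 + 3/10*h_s_4 + 1/10*h_s_5
  h_s_4 = 1 + 1/10*h_s_1 + 1/10*h_s_2 + 1/10*h_s_3 + 2/5*h_s_4 + 3/10*h_s_5
  h_s_5 = 1 + 1/5*h_s_1 + 1/10*h_s_2 + 1/2*h_s_3 + 1/10*h_s_4 + 1/10*h_s_5

Substituting h_s_2 = 0 and rearranging gives the linear system (I - Q) h = 1:
  [4/5, -3/10, -1/10, -1/10] . (h_s_1, h_s_3, h_s_4, h_s_5) = 1
  [-1/5, 7/10, -3/10, -1/10] . (h_s_1, h_s_3, h_s_4, h_s_5) = 1
  [-1/10, -1/10, 3/5, -3/10] . (h_s_1, h_s_3, h_s_4, h_s_5) = 1
  [-1/5, -1/2, -1/10, 9/10] . (h_s_1, h_s_3, h_s_4, h_s_5) = 1

Solving yields:
  h_s_1 = 183/31
  h_s_3 = 230/31
  h_s_4 = 235/31
  h_s_5 = 229/31

Starting state is s_5, so the expected hitting time is h_s_5 = 229/31.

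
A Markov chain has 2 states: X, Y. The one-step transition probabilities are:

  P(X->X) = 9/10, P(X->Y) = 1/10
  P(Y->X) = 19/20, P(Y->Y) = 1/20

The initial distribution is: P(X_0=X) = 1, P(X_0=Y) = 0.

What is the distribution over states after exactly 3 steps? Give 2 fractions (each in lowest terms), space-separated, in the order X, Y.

Answer: 3619/4000 381/4000

Derivation:
Propagating the distribution step by step (d_{t+1} = d_t * P):
d_0 = (X=1, Y=0)
  d_1[X] = 1*9/10 + 0*19/20 = 9/10
  d_1[Y] = 1*1/10 + 0*1/20 = 1/10
d_1 = (X=9/10, Y=1/10)
  d_2[X] = 9/10*9/10 + 1/10*19/20 = 181/200
  d_2[Y] = 9/10*1/10 + 1/10*1/20 = 19/200
d_2 = (X=181/200, Y=19/200)
  d_3[X] = 181/200*9/10 + 19/200*19/20 = 3619/4000
  d_3[Y] = 181/200*1/10 + 19/200*1/20 = 381/4000
d_3 = (X=3619/4000, Y=381/4000)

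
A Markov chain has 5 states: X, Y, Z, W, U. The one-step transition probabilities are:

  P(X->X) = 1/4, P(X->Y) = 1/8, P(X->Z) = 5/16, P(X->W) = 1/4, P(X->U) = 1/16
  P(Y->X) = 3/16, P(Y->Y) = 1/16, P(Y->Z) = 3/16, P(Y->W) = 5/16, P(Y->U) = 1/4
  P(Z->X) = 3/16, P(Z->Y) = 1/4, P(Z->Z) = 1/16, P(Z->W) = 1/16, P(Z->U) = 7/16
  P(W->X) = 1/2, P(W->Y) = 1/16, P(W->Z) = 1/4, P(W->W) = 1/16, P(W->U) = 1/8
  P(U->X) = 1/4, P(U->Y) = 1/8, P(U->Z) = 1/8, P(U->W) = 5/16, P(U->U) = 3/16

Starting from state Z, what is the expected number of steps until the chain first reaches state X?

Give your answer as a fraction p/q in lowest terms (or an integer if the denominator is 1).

Let h_i = expected steps to first reach X from state i.
Boundary: h_X = 0.
First-step equations for the other states:
  h_Y = 1 + 3/16*h_X + 1/16*h_Y + 3/16*h_Z + 5/16*h_W + 1/4*h_U
  h_Z = 1 + 3/16*h_X + 1/4*h_Y + 1/16*h_Z + 1/16*h_W + 7/16*h_U
  h_W = 1 + 1/2*h_X + 1/16*h_Y + 1/4*h_Z + 1/16*h_W + 1/8*h_U
  h_U = 1 + 1/4*h_X + 1/8*h_Y + 1/8*h_Z + 5/16*h_W + 3/16*h_U

Substituting h_X = 0 and rearranging gives the linear system (I - Q) h = 1:
  [15/16, -3/16, -5/16, -1/4] . (h_Y, h_Z, h_W, h_U) = 1
  [-1/4, 15/16, -1/16, -7/16] . (h_Y, h_Z, h_W, h_U) = 1
  [-1/16, -1/4, 15/16, -1/8] . (h_Y, h_Z, h_W, h_U) = 1
  [-1/8, -1/8, -5/16, 13/16] . (h_Y, h_Z, h_W, h_U) = 1

Solving yields:
  h_Y = 544/147
  h_Z = 4352/1127
  h_W = 9488/3381
  h_U = 11744/3381

Starting state is Z, so the expected hitting time is h_Z = 4352/1127.

Answer: 4352/1127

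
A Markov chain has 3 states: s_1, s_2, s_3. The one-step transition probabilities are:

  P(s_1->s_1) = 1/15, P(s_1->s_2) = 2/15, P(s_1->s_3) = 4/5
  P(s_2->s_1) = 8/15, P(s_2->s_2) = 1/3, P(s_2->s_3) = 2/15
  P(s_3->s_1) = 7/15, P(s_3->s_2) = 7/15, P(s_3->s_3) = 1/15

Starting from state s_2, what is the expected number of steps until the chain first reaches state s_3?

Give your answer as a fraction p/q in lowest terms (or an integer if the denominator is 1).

Let h_i = expected steps to first reach s_3 from state i.
Boundary: h_s_3 = 0.
First-step equations for the other states:
  h_s_1 = 1 + 1/15*h_s_1 + 2/15*h_s_2 + 4/5*h_s_3
  h_s_2 = 1 + 8/15*h_s_1 + 1/3*h_s_2 + 2/15*h_s_3

Substituting h_s_3 = 0 and rearranging gives the linear system (I - Q) h = 1:
  [14/15, -2/15] . (h_s_1, h_s_2) = 1
  [-8/15, 2/3] . (h_s_1, h_s_2) = 1

Solving yields:
  h_s_1 = 45/31
  h_s_2 = 165/62

Starting state is s_2, so the expected hitting time is h_s_2 = 165/62.

Answer: 165/62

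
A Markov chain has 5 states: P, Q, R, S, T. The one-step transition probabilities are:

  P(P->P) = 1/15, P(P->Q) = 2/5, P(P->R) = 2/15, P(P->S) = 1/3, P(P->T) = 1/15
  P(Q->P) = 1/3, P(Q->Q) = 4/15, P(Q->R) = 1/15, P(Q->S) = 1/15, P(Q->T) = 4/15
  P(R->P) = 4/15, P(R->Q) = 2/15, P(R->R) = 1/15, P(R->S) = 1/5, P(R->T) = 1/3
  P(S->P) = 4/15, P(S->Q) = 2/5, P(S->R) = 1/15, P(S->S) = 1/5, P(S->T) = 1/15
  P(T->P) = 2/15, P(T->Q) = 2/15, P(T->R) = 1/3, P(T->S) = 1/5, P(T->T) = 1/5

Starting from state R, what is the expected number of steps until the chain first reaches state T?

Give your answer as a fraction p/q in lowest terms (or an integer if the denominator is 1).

Let h_i = expected steps to first reach T from state i.
Boundary: h_T = 0.
First-step equations for the other states:
  h_P = 1 + 1/15*h_P + 2/5*h_Q + 2/15*h_R + 1/3*h_S + 1/15*h_T
  h_Q = 1 + 1/3*h_P + 4/15*h_Q + 1/15*h_R + 1/15*h_S + 4/15*h_T
  h_R = 1 + 4/15*h_P + 2/15*h_Q + 1/15*h_R + 1/5*h_S + 1/3*h_T
  h_S = 1 + 4/15*h_P + 2/5*h_Q + 1/15*h_R + 1/5*h_S + 1/15*h_T

Substituting h_T = 0 and rearranging gives the linear system (I - Q) h = 1:
  [14/15, -2/5, -2/15, -1/3] . (h_P, h_Q, h_R, h_S) = 1
  [-1/3, 11/15, -1/15, -1/15] . (h_P, h_Q, h_R, h_S) = 1
  [-4/15, -2/15, 14/15, -1/5] . (h_P, h_Q, h_R, h_S) = 1
  [-4/15, -2/5, -1/15, 4/5] . (h_P, h_Q, h_R, h_S) = 1

Solving yields:
  h_P = 2269/357
  h_Q = 90/17
  h_R = 1793/357
  h_S = 2297/357

Starting state is R, so the expected hitting time is h_R = 1793/357.

Answer: 1793/357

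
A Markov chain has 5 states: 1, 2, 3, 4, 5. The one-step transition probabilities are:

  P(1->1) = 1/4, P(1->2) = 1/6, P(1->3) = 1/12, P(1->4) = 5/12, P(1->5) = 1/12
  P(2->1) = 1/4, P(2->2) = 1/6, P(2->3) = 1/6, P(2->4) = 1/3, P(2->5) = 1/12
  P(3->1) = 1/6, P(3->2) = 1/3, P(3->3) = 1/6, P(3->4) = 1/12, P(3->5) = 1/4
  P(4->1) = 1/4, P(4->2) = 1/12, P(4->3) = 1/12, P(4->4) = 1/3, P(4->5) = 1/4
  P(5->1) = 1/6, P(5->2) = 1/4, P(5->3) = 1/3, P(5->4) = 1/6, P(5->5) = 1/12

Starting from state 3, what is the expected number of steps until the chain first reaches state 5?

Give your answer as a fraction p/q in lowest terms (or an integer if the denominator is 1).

Answer: 17580/3167

Derivation:
Let h_i = expected steps to first reach 5 from state i.
Boundary: h_5 = 0.
First-step equations for the other states:
  h_1 = 1 + 1/4*h_1 + 1/6*h_2 + 1/12*h_3 + 5/12*h_4 + 1/12*h_5
  h_2 = 1 + 1/4*h_1 + 1/6*h_2 + 1/6*h_3 + 1/3*h_4 + 1/12*h_5
  h_3 = 1 + 1/6*h_1 + 1/3*h_2 + 1/6*h_3 + 1/12*h_4 + 1/4*h_5
  h_4 = 1 + 1/4*h_1 + 1/12*h_2 + 1/12*h_3 + 1/3*h_4 + 1/4*h_5

Substituting h_5 = 0 and rearranging gives the linear system (I - Q) h = 1:
  [3/4, -1/6, -1/12, -5/12] . (h_1, h_2, h_3, h_4) = 1
  [-1/4, 5/6, -1/6, -1/3] . (h_1, h_2, h_3, h_4) = 1
  [-1/6, -1/3, 5/6, -1/12] . (h_1, h_2, h_3, h_4) = 1
  [-1/4, -1/12, -1/12, 2/3] . (h_1, h_2, h_3, h_4) = 1

Solving yields:
  h_1 = 20100/3167
  h_2 = 20148/3167
  h_3 = 17580/3167
  h_4 = 17004/3167

Starting state is 3, so the expected hitting time is h_3 = 17580/3167.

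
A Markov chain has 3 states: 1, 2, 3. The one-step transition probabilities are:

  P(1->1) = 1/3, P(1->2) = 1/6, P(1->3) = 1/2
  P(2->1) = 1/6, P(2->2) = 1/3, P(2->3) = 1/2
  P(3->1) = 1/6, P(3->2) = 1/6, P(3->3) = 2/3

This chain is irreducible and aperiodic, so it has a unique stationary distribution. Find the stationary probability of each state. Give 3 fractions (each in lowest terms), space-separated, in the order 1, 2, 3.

Answer: 1/5 1/5 3/5

Derivation:
The stationary distribution satisfies pi = pi * P, i.e.:
  pi_1 = 1/3*pi_1 + 1/6*pi_2 + 1/6*pi_3
  pi_2 = 1/6*pi_1 + 1/3*pi_2 + 1/6*pi_3
  pi_3 = 1/2*pi_1 + 1/2*pi_2 + 2/3*pi_3
with normalization: pi_1 + pi_2 + pi_3 = 1.

Using the first 2 balance equations plus normalization, the linear system A*pi = b is:
  [-2/3, 1/6, 1/6] . pi = 0
  [1/6, -2/3, 1/6] . pi = 0
  [1, 1, 1] . pi = 1

Solving yields:
  pi_1 = 1/5
  pi_2 = 1/5
  pi_3 = 3/5

Verification (pi * P):
  1/5*1/3 + 1/5*1/6 + 3/5*1/6 = 1/5 = pi_1  (ok)
  1/5*1/6 + 1/5*1/3 + 3/5*1/6 = 1/5 = pi_2  (ok)
  1/5*1/2 + 1/5*1/2 + 3/5*2/3 = 3/5 = pi_3  (ok)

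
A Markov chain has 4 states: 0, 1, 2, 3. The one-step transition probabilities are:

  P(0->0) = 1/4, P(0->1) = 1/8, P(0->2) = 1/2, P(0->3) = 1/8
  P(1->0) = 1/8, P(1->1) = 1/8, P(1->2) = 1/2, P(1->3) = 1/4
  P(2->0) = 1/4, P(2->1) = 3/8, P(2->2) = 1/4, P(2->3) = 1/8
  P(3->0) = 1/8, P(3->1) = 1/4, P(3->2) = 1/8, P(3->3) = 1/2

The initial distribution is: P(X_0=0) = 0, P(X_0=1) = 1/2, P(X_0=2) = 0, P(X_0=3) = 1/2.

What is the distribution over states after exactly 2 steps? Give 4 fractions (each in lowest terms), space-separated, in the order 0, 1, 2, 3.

Answer: 23/128 1/4 9/32 37/128

Derivation:
Propagating the distribution step by step (d_{t+1} = d_t * P):
d_0 = (0=0, 1=1/2, 2=0, 3=1/2)
  d_1[0] = 0*1/4 + 1/2*1/8 + 0*1/4 + 1/2*1/8 = 1/8
  d_1[1] = 0*1/8 + 1/2*1/8 + 0*3/8 + 1/2*1/4 = 3/16
  d_1[2] = 0*1/2 + 1/2*1/2 + 0*1/4 + 1/2*1/8 = 5/16
  d_1[3] = 0*1/8 + 1/2*1/4 + 0*1/8 + 1/2*1/2 = 3/8
d_1 = (0=1/8, 1=3/16, 2=5/16, 3=3/8)
  d_2[0] = 1/8*1/4 + 3/16*1/8 + 5/16*1/4 + 3/8*1/8 = 23/128
  d_2[1] = 1/8*1/8 + 3/16*1/8 + 5/16*3/8 + 3/8*1/4 = 1/4
  d_2[2] = 1/8*1/2 + 3/16*1/2 + 5/16*1/4 + 3/8*1/8 = 9/32
  d_2[3] = 1/8*1/8 + 3/16*1/4 + 5/16*1/8 + 3/8*1/2 = 37/128
d_2 = (0=23/128, 1=1/4, 2=9/32, 3=37/128)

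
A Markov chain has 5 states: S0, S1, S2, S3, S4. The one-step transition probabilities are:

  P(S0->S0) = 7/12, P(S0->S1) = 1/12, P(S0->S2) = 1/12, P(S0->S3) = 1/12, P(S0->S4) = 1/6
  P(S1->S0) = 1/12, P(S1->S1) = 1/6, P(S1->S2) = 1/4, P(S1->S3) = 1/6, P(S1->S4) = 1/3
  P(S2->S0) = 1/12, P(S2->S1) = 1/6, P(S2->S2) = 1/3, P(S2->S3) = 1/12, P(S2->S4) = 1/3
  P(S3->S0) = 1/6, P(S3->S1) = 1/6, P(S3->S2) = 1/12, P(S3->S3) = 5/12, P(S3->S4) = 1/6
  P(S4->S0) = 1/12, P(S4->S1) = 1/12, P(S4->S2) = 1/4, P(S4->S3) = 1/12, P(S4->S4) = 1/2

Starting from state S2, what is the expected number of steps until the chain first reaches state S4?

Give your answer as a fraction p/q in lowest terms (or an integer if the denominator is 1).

Answer: 3462/961

Derivation:
Let h_i = expected steps to first reach S4 from state i.
Boundary: h_S4 = 0.
First-step equations for the other states:
  h_S0 = 1 + 7/12*h_S0 + 1/12*h_S1 + 1/12*h_S2 + 1/12*h_S3 + 1/6*h_S4
  h_S1 = 1 + 1/12*h_S0 + 1/6*h_S1 + 1/4*h_S2 + 1/6*h_S3 + 1/3*h_S4
  h_S2 = 1 + 1/12*h_S0 + 1/6*h_S1 + 1/3*h_S2 + 1/12*h_S3 + 1/3*h_S4
  h_S3 = 1 + 1/6*h_S0 + 1/6*h_S1 + 1/12*h_S2 + 5/12*h_S3 + 1/6*h_S4

Substituting h_S4 = 0 and rearranging gives the linear system (I - Q) h = 1:
  [5/12, -1/12, -1/12, -1/12] . (h_S0, h_S1, h_S2, h_S3) = 1
  [-1/12, 5/6, -1/4, -1/6] . (h_S0, h_S1, h_S2, h_S3) = 1
  [-1/12, -1/6, 2/3, -1/12] . (h_S0, h_S1, h_S2, h_S3) = 1
  [-1/6, -1/6, -1/12, 7/12] . (h_S0, h_S1, h_S2, h_S3) = 1

Solving yields:
  h_S0 = 4602/961
  h_S1 = 3546/961
  h_S2 = 3462/961
  h_S3 = 4470/961

Starting state is S2, so the expected hitting time is h_S2 = 3462/961.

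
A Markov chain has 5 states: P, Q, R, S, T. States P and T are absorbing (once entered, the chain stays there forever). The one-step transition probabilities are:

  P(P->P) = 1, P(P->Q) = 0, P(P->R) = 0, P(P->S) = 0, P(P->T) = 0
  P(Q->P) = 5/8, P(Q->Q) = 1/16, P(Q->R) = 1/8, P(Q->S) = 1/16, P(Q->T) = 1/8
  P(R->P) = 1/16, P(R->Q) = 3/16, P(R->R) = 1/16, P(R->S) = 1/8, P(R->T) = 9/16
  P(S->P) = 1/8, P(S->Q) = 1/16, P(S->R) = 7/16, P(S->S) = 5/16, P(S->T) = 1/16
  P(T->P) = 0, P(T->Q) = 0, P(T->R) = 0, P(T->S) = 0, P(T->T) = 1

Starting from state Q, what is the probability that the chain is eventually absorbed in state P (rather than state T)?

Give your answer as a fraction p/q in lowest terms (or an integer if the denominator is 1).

Let a_i = P(absorbed in P | start in state i).
Boundary conditions: a_P = 1, a_T = 0.
For each transient state i, a_i = sum_j P(i->j) * a_j:
  a_Q = 5/8*a_P + 1/16*a_Q + 1/8*a_R + 1/16*a_S + 1/8*a_T
  a_R = 1/16*a_P + 3/16*a_Q + 1/16*a_R + 1/8*a_S + 9/16*a_T
  a_S = 1/8*a_P + 1/16*a_Q + 7/16*a_R + 5/16*a_S + 1/16*a_T

Substituting a_P = 1 and a_T = 0, rearrange to (I - Q) a = r where r[i] = P(i -> P):
  [15/16, -1/8, -1/16] . (a_Q, a_R, a_S) = 5/8
  [-3/16, 15/16, -1/8] . (a_Q, a_R, a_S) = 1/16
  [-1/16, -7/16, 11/16] . (a_Q, a_R, a_S) = 1/8

Solving yields:
  a_Q = 1577/2159
  a_R = 580/2159
  a_S = 905/2159

Starting state is Q, so the absorption probability is a_Q = 1577/2159.

Answer: 1577/2159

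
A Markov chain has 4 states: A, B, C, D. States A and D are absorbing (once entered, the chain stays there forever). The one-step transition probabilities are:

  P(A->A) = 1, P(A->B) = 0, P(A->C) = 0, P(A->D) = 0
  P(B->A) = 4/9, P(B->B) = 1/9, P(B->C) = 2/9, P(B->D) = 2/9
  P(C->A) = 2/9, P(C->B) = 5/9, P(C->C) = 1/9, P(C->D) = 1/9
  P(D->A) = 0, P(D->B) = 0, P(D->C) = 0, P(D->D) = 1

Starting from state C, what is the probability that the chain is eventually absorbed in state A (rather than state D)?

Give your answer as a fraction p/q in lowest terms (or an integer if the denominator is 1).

Answer: 2/3

Derivation:
Let a_i = P(absorbed in A | start in state i).
Boundary conditions: a_A = 1, a_D = 0.
For each transient state i, a_i = sum_j P(i->j) * a_j:
  a_B = 4/9*a_A + 1/9*a_B + 2/9*a_C + 2/9*a_D
  a_C = 2/9*a_A + 5/9*a_B + 1/9*a_C + 1/9*a_D

Substituting a_A = 1 and a_D = 0, rearrange to (I - Q) a = r where r[i] = P(i -> A):
  [8/9, -2/9] . (a_B, a_C) = 4/9
  [-5/9, 8/9] . (a_B, a_C) = 2/9

Solving yields:
  a_B = 2/3
  a_C = 2/3

Starting state is C, so the absorption probability is a_C = 2/3.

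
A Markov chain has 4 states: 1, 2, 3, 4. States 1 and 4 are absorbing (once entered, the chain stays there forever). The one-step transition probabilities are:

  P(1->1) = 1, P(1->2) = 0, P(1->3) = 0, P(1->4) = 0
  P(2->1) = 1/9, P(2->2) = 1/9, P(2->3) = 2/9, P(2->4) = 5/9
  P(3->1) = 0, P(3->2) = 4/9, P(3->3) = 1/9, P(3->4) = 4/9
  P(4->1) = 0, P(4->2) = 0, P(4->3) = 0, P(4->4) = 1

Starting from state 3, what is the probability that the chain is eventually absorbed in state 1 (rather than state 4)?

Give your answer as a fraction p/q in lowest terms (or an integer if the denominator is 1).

Let a_i = P(absorbed in 1 | start in state i).
Boundary conditions: a_1 = 1, a_4 = 0.
For each transient state i, a_i = sum_j P(i->j) * a_j:
  a_2 = 1/9*a_1 + 1/9*a_2 + 2/9*a_3 + 5/9*a_4
  a_3 = 0*a_1 + 4/9*a_2 + 1/9*a_3 + 4/9*a_4

Substituting a_1 = 1 and a_4 = 0, rearrange to (I - Q) a = r where r[i] = P(i -> 1):
  [8/9, -2/9] . (a_2, a_3) = 1/9
  [-4/9, 8/9] . (a_2, a_3) = 0

Solving yields:
  a_2 = 1/7
  a_3 = 1/14

Starting state is 3, so the absorption probability is a_3 = 1/14.

Answer: 1/14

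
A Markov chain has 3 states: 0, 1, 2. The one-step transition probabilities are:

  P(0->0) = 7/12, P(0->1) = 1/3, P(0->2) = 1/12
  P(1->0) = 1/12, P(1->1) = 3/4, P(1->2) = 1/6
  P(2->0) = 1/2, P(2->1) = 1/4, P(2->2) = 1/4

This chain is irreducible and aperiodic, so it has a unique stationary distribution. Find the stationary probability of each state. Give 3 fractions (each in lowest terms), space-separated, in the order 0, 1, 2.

Answer: 21/71 39/71 11/71

Derivation:
The stationary distribution satisfies pi = pi * P, i.e.:
  pi_0 = 7/12*pi_0 + 1/12*pi_1 + 1/2*pi_2
  pi_1 = 1/3*pi_0 + 3/4*pi_1 + 1/4*pi_2
  pi_2 = 1/12*pi_0 + 1/6*pi_1 + 1/4*pi_2
with normalization: pi_0 + pi_1 + pi_2 = 1.

Using the first 2 balance equations plus normalization, the linear system A*pi = b is:
  [-5/12, 1/12, 1/2] . pi = 0
  [1/3, -1/4, 1/4] . pi = 0
  [1, 1, 1] . pi = 1

Solving yields:
  pi_0 = 21/71
  pi_1 = 39/71
  pi_2 = 11/71

Verification (pi * P):
  21/71*7/12 + 39/71*1/12 + 11/71*1/2 = 21/71 = pi_0  (ok)
  21/71*1/3 + 39/71*3/4 + 11/71*1/4 = 39/71 = pi_1  (ok)
  21/71*1/12 + 39/71*1/6 + 11/71*1/4 = 11/71 = pi_2  (ok)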